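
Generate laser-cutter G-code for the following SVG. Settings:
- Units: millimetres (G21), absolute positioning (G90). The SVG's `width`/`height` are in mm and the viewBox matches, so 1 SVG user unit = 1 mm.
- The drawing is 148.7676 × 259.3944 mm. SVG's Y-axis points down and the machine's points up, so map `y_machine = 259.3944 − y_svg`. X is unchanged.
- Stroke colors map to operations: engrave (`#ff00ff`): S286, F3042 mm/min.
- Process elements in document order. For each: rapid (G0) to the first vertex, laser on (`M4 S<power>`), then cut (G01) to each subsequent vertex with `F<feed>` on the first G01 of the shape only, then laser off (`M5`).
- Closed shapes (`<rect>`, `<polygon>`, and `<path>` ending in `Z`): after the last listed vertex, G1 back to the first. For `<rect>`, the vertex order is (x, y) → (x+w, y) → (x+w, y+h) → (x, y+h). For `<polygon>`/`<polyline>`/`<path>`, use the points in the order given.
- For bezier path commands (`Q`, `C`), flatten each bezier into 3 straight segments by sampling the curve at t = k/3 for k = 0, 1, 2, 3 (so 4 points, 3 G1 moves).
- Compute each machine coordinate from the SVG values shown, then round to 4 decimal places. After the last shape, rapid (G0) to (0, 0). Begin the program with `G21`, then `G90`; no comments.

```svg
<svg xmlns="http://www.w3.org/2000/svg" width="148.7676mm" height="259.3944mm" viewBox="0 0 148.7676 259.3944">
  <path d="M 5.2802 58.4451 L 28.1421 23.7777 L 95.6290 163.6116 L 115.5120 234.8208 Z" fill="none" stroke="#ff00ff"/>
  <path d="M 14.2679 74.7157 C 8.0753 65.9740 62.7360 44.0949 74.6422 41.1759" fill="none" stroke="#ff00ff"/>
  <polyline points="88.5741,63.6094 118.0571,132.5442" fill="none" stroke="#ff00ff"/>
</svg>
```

viewBox `0 0 148.7676 259.3944` with mm width/height → 1 unit = 1 mm. Flip: y_m = 259.3944 − y_svg.

**Shape 1** — `<path>` closed polygon, stroke `#ff00ff` → engrave (S286, F3042). Machine vertices: (5.2802,200.9493) → (28.1421,235.6167) → (95.6290,95.7828) → (115.5120,24.5736) → (5.2802,200.9493). Closed: final G1 returns to the first vertex.

**Shape 2** — `<path>` cubic bezier, stroke `#ff00ff` → engrave (S286, F3042). Control points (SVG): P0=(14.2679,74.7157), P1=(8.0753,65.9740), P2=(62.7360,44.0949), P3=(74.6422,41.1759); sampled at t=k/3. Machine vertices: (14.2679,184.6787) → (24.5224,196.6107) → (52.3218,210.1683) → (74.6422,218.2185). Open path.

**Shape 3** — `<polyline>` line segment, stroke `#ff00ff` → engrave (S286, F3042). Machine vertices: (88.5741,195.7850) → (118.0571,126.8502). Open path.

G21
G90
G0 X5.2802 Y200.9493
M4 S286
G01 X28.1421 Y235.6167 F3042
G01 X95.6290 Y95.7828
G01 X115.5120 Y24.5736
G01 X5.2802 Y200.9493
M5
G0 X14.2679 Y184.6787
M4 S286
G01 X24.5224 Y196.6107 F3042
G01 X52.3218 Y210.1683
G01 X74.6422 Y218.2185
M5
G0 X88.5741 Y195.7850
M4 S286
G01 X118.0571 Y126.8502 F3042
M5
G0 X0.0000 Y0.0000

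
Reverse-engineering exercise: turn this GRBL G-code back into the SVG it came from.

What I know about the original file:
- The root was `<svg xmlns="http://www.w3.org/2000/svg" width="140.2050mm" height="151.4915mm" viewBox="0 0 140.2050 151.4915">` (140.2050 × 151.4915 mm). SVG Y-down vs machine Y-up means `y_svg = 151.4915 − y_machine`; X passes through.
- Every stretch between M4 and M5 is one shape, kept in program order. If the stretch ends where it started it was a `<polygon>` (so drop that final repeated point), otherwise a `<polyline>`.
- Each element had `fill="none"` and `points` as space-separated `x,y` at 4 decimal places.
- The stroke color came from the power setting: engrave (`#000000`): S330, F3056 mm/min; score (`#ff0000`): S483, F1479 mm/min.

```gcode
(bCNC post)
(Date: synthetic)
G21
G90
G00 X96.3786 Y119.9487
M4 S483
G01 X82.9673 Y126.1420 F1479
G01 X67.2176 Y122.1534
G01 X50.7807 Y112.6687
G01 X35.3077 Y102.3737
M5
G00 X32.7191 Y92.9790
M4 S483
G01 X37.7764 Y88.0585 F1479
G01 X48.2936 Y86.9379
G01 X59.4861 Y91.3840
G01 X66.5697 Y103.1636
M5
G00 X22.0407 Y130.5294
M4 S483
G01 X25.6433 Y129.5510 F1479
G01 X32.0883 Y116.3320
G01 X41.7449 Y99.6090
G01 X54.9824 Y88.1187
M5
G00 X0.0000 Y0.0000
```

<svg xmlns="http://www.w3.org/2000/svg" width="140.2050mm" height="151.4915mm" viewBox="0 0 140.2050 151.4915">
  <polyline points="96.3786,31.5428 82.9673,25.3495 67.2176,29.3381 50.7807,38.8228 35.3077,49.1178" fill="none" stroke="#ff0000"/>
  <polyline points="32.7191,58.5125 37.7764,63.4330 48.2936,64.5536 59.4861,60.1075 66.5697,48.3279" fill="none" stroke="#ff0000"/>
  <polyline points="22.0407,20.9621 25.6433,21.9405 32.0883,35.1595 41.7449,51.8825 54.9824,63.3728" fill="none" stroke="#ff0000"/>
</svg>

y_svg = 151.4915 − y_m. Every run uses S483, so all elements get stroke `#ff0000` (score).

[1] open run; points: 96.3786,31.5428 82.9673,25.3495 67.2176,29.3381 50.7807,38.8228 35.3077,49.1178

[2] open run; points: 32.7191,58.5125 37.7764,63.4330 48.2936,64.5536 59.4861,60.1075 66.5697,48.3279

[3] open run; points: 22.0407,20.9621 25.6433,21.9405 32.0883,35.1595 41.7449,51.8825 54.9824,63.3728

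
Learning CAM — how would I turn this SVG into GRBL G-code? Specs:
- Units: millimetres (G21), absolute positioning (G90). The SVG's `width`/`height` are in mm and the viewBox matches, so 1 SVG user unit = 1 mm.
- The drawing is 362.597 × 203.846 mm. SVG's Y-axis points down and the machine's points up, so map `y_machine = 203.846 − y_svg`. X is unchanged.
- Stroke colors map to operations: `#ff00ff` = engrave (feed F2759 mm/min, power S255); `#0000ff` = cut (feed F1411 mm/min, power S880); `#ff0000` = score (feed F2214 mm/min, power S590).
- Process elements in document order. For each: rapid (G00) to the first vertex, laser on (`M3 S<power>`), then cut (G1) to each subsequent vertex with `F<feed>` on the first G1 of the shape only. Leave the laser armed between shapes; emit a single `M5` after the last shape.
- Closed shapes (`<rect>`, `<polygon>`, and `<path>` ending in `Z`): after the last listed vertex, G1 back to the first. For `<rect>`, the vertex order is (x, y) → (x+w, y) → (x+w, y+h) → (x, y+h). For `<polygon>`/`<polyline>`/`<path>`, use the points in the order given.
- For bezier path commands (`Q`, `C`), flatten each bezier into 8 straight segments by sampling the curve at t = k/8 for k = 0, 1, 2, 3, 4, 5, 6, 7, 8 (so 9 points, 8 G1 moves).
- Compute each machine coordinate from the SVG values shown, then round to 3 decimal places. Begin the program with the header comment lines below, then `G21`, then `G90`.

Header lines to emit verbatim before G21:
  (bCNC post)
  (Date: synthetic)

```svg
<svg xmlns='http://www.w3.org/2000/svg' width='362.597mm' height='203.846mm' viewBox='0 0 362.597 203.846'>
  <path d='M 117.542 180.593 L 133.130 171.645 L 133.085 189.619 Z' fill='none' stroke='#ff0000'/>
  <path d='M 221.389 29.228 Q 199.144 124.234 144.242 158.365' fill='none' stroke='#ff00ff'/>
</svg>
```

1 u = 1 mm; y_m = 203.846 − y.

[1] `<path>` regular polygon, #ff0000→score S590 F2214: (117.542,23.253) → (133.130,32.201) → (133.085,14.227) → (117.542,23.253) (closed)

[2] `<path>` quadratic bezier, #ff00ff→engrave S255 F2759: (221.389,174.618) → (215.317,151.818) → (208.225,130.920) → (200.113,111.924) → (190.980,94.831) → (180.826,79.640) → (169.652,66.351) → (157.457,54.965) → (144.242,45.481)

(bCNC post)
(Date: synthetic)
G21
G90
G00 X117.542 Y23.253
M3 S590
G1 X133.130 Y32.201 F2214
G1 X133.085 Y14.227
G1 X117.542 Y23.253
G00 X221.389 Y174.618
M3 S255
G1 X215.317 Y151.818 F2759
G1 X208.225 Y130.920
G1 X200.113 Y111.924
G1 X190.980 Y94.831
G1 X180.826 Y79.640
G1 X169.652 Y66.351
G1 X157.457 Y54.965
G1 X144.242 Y45.481
M5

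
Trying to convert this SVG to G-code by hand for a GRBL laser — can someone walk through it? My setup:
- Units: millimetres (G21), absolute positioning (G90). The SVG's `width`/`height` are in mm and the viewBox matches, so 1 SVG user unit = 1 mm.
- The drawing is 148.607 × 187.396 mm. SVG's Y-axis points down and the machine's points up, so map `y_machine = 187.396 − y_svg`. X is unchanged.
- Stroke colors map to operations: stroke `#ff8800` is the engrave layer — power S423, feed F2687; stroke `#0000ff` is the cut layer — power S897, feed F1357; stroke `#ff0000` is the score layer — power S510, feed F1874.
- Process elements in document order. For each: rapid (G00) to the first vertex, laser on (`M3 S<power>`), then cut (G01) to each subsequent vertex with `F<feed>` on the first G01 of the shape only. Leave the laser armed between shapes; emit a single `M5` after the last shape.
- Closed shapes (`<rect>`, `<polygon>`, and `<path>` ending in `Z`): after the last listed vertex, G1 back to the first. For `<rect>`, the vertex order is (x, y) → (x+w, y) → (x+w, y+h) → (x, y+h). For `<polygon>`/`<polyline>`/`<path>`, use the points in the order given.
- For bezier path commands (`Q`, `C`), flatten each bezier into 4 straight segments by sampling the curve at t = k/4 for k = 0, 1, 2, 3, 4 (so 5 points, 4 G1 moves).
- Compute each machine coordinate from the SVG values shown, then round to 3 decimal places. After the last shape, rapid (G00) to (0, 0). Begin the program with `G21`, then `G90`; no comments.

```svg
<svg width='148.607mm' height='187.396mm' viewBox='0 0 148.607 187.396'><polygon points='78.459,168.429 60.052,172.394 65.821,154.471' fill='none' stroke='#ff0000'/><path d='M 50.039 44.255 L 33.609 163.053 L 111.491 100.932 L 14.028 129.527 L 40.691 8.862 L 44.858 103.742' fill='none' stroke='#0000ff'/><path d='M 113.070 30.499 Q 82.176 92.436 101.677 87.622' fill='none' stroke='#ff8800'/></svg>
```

G21
G90
G00 X78.459 Y18.967
M3 S510
G01 X60.052 Y15.002 F1874
G01 X65.821 Y32.925
G01 X78.459 Y18.967
G00 X50.039 Y143.141
M3 S897
G01 X33.609 Y24.343 F1357
G01 X111.491 Y86.464
G01 X14.028 Y57.869
G01 X40.691 Y178.534
G01 X44.858 Y83.654
G00 X113.070 Y156.897
M3 S423
G01 X100.773 Y130.100 F2687
G01 X94.775 Y111.648
G01 X95.076 Y101.539
G01 X101.677 Y99.774
M5
G00 X0.000 Y0.000

Since the viewBox matches the mm dimensions, user units are millimetres directly. The only transform is the Y-flip y_m = 187.396 − y_svg.

Shape 1 is a regular polygon drawn with `<polygon>`. Its stroke #ff0000 means score at S510, F1874. After flipping Y the toolpath is (78.459,18.967) → (60.052,15.002) → (65.821,32.925) → (78.459,18.967), returning to the start.

Shape 2 is a open polyline drawn with `<path>`. Its stroke #0000ff means cut at S897, F1357. After flipping Y the toolpath is (50.039,143.141) → (33.609,24.343) → (111.491,86.464) → (14.028,57.869) → (40.691,178.534) → (44.858,83.654).

Shape 3 is a quadratic bezier drawn with `<path>`. Its stroke #ff8800 means engrave at S423, F2687. After flipping Y the toolpath is (113.070,156.897) → (100.773,130.100) → (94.775,111.648) → (95.076,101.539) → (101.677,99.774).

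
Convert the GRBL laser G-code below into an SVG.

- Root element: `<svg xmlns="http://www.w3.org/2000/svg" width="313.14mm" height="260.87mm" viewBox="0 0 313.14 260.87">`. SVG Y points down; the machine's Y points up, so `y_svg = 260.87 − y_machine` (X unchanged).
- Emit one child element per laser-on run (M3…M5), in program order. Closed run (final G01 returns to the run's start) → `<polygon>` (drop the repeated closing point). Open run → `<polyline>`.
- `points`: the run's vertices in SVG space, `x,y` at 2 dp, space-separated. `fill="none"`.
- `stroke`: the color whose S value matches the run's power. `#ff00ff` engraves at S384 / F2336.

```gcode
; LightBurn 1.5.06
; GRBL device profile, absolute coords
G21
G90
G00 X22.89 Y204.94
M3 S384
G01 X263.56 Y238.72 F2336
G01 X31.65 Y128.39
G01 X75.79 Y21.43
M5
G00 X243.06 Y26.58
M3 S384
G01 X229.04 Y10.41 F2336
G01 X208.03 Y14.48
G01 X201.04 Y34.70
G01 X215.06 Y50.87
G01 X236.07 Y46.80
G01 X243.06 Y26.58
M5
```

<svg xmlns="http://www.w3.org/2000/svg" width="313.14mm" height="260.87mm" viewBox="0 0 313.14 260.87">
  <polyline points="22.89,55.93 263.56,22.15 31.65,132.48 75.79,239.44" fill="none" stroke="#ff00ff"/>
  <polygon points="243.06,234.29 229.04,250.46 208.03,246.39 201.04,226.17 215.06,210.00 236.07,214.07" fill="none" stroke="#ff00ff"/>
</svg>

y_svg = 260.87 − y_m. Every run uses S384, so all elements get stroke `#ff00ff` (engrave).

[1] open run; points: 22.89,55.93 263.56,22.15 31.65,132.48 75.79,239.44

[2] closed run; points: 243.06,234.29 229.04,250.46 208.03,246.39 201.04,226.17 215.06,210.00 236.07,214.07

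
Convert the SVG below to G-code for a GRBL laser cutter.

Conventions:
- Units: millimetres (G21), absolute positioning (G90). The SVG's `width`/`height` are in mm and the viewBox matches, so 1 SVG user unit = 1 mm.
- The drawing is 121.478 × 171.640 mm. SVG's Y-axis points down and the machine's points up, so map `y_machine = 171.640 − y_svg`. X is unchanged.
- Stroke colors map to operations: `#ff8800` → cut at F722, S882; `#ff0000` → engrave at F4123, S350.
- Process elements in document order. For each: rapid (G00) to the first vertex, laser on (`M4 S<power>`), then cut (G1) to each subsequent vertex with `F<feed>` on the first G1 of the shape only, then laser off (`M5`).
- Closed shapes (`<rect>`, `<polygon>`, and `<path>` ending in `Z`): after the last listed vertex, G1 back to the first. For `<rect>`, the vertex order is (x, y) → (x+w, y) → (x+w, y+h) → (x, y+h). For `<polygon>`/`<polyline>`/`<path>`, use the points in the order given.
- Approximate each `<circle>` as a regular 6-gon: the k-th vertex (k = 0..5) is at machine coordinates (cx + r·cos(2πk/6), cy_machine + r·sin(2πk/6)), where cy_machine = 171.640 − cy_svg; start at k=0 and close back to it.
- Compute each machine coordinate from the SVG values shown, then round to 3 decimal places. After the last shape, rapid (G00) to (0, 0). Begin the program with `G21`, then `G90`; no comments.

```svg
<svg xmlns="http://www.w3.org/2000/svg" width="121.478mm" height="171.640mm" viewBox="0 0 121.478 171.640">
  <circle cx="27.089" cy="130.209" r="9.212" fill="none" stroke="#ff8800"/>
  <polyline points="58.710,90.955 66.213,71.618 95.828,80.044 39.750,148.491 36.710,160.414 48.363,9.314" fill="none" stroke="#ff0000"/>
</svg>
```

G21
G90
G00 X36.301 Y41.431
M4 S882
G1 X31.695 Y49.409 F722
G1 X22.483 Y49.409
G1 X17.877 Y41.431
G1 X22.483 Y33.453
G1 X31.695 Y33.453
G1 X36.301 Y41.431
M5
G00 X58.710 Y80.685
M4 S350
G1 X66.213 Y100.022 F4123
G1 X95.828 Y91.596
G1 X39.750 Y23.149
G1 X36.710 Y11.226
G1 X48.363 Y162.326
M5
G00 X0.000 Y0.000

Since the viewBox matches the mm dimensions, user units are millimetres directly. The only transform is the Y-flip y_m = 171.640 − y_svg.

Shape 1 is a circle drawn with `<circle>`. Its stroke #ff8800 means cut at S882, F722. After flipping Y the toolpath is (36.301,41.431) → (31.695,49.409) → (22.483,49.409) → (17.877,41.431) → (22.483,33.453) → (31.695,33.453) → (36.301,41.431), returning to the start.

Shape 2 is a open polyline drawn with `<polyline>`. Its stroke #ff0000 means engrave at S350, F4123. After flipping Y the toolpath is (58.710,80.685) → (66.213,100.022) → (95.828,91.596) → (39.750,23.149) → (36.710,11.226) → (48.363,162.326).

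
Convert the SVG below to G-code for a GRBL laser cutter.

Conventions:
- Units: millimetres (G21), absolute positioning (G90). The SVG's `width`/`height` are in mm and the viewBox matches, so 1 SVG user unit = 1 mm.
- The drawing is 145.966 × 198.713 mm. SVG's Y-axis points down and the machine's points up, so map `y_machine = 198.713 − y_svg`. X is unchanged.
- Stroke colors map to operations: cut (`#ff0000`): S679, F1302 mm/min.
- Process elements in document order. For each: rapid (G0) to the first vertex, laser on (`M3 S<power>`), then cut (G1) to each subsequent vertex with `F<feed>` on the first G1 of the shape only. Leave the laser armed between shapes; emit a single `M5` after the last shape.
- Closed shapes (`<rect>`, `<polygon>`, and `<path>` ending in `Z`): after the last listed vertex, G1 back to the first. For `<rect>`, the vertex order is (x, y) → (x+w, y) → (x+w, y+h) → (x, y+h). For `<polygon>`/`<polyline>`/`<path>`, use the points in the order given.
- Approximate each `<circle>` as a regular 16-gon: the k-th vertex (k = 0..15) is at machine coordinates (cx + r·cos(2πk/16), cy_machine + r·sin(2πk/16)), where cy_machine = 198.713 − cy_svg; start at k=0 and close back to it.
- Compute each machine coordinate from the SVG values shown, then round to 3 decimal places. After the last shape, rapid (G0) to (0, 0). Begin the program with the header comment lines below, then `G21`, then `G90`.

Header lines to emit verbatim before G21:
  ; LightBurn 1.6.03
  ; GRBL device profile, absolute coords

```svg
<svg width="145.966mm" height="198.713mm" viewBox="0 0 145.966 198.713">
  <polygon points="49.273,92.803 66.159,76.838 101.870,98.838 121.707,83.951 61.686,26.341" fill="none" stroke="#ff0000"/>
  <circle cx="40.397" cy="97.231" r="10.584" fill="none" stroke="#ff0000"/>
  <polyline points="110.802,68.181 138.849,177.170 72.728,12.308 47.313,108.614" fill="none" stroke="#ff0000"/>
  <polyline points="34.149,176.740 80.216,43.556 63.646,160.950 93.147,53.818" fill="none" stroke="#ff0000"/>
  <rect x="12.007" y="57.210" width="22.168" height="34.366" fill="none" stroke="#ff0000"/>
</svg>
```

1 u = 1 mm; y_m = 198.713 − y.

[1] `<polygon>` closed polygon, #ff0000→cut S679 F1302: (49.273,105.910) → (66.159,121.875) → (101.870,99.875) → (121.707,114.762) → (61.686,172.372) → (49.273,105.910) (closed)

[2] `<circle>` circle, #ff0000→cut S679 F1302: (50.981,101.482) → (50.175,105.532) → (47.881,108.966) → (44.447,111.260) → (40.397,112.066) → (36.347,111.260) → (32.913,108.966) → (30.619,105.532) → (29.813,101.482) → (30.619,97.432) → (32.913,93.998) → (36.347,91.704) → (40.397,90.898) → (44.447,91.704) → (47.881,93.998) → (50.175,97.432) → (50.981,101.482) (closed)

[3] `<polyline>` open polyline, #ff0000→cut S679 F1302: (110.802,130.532) → (138.849,21.543) → (72.728,186.405) → (47.313,90.099)

[4] `<polyline>` open polyline, #ff0000→cut S679 F1302: (34.149,21.973) → (80.216,155.157) → (63.646,37.763) → (93.147,144.895)

[5] `<rect>` rectangle, #ff0000→cut S679 F1302: (12.007,141.503) → (34.175,141.503) → (34.175,107.137) → (12.007,107.137) → (12.007,141.503) (closed)

; LightBurn 1.6.03
; GRBL device profile, absolute coords
G21
G90
G0 X49.273 Y105.910
M3 S679
G1 X66.159 Y121.875 F1302
G1 X101.870 Y99.875
G1 X121.707 Y114.762
G1 X61.686 Y172.372
G1 X49.273 Y105.910
G0 X50.981 Y101.482
M3 S679
G1 X50.175 Y105.532 F1302
G1 X47.881 Y108.966
G1 X44.447 Y111.260
G1 X40.397 Y112.066
G1 X36.347 Y111.260
G1 X32.913 Y108.966
G1 X30.619 Y105.532
G1 X29.813 Y101.482
G1 X30.619 Y97.432
G1 X32.913 Y93.998
G1 X36.347 Y91.704
G1 X40.397 Y90.898
G1 X44.447 Y91.704
G1 X47.881 Y93.998
G1 X50.175 Y97.432
G1 X50.981 Y101.482
G0 X110.802 Y130.532
M3 S679
G1 X138.849 Y21.543 F1302
G1 X72.728 Y186.405
G1 X47.313 Y90.099
G0 X34.149 Y21.973
M3 S679
G1 X80.216 Y155.157 F1302
G1 X63.646 Y37.763
G1 X93.147 Y144.895
G0 X12.007 Y141.503
M3 S679
G1 X34.175 Y141.503 F1302
G1 X34.175 Y107.137
G1 X12.007 Y107.137
G1 X12.007 Y141.503
M5
G0 X0.000 Y0.000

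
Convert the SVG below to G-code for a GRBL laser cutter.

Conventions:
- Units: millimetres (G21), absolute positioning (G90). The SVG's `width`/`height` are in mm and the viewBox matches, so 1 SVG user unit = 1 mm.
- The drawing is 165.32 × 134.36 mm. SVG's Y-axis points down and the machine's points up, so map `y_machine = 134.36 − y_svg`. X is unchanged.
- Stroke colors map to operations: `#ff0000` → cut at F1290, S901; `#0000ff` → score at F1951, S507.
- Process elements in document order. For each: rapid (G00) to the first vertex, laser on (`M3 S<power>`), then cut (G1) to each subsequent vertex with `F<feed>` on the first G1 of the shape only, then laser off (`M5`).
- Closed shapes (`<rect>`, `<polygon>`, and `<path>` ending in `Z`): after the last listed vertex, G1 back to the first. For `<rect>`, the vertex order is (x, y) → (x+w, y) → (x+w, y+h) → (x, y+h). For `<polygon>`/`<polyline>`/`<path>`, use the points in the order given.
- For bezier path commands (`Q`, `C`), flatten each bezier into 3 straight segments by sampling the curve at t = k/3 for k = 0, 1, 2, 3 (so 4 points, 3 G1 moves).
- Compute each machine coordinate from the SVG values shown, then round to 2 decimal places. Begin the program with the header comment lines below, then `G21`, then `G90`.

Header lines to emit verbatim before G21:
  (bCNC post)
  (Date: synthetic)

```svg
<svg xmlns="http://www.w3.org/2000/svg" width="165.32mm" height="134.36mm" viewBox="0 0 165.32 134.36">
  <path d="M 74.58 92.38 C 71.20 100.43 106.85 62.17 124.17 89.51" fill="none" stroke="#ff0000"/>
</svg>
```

Since the viewBox matches the mm dimensions, user units are millimetres directly. The only transform is the Y-flip y_m = 134.36 − y_svg.

Shape 1 is a cubic bezier drawn with `<path>`. Its stroke #ff0000 means cut at S901, F1290. After flipping Y the toolpath is (74.58,41.98) → (82.09,45.22) → (102.86,54.47) → (124.17,44.85).

(bCNC post)
(Date: synthetic)
G21
G90
G00 X74.58 Y41.98
M3 S901
G1 X82.09 Y45.22 F1290
G1 X102.86 Y54.47
G1 X124.17 Y44.85
M5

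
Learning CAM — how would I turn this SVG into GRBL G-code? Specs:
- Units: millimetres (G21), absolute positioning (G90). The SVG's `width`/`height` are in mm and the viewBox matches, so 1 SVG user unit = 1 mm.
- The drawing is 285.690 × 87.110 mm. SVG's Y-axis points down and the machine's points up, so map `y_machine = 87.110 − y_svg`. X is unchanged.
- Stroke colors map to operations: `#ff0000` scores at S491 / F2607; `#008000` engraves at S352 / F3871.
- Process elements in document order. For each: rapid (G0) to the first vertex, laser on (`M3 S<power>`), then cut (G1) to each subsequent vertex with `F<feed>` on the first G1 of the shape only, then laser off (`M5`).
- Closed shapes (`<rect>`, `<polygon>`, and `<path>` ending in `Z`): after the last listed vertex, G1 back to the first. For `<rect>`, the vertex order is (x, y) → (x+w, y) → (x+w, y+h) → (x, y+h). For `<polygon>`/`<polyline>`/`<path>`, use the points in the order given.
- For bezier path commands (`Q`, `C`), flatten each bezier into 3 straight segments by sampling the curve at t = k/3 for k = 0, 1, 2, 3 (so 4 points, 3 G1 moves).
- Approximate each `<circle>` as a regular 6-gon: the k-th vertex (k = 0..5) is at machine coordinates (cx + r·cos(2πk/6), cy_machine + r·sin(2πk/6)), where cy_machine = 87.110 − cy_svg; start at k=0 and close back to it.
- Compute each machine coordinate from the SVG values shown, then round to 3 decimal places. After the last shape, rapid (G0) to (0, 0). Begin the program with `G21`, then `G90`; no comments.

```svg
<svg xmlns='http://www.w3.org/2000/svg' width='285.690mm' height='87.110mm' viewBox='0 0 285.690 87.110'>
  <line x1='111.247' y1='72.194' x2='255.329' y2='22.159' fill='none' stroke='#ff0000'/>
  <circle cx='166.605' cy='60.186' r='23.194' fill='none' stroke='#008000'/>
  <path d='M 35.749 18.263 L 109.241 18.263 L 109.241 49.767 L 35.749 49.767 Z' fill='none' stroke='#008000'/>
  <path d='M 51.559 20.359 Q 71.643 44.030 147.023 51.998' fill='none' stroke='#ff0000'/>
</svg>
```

Since the viewBox matches the mm dimensions, user units are millimetres directly. The only transform is the Y-flip y_m = 87.110 − y_svg.

Shape 1 is a line segment drawn with `<line>`. Its stroke #ff0000 means score at S491, F2607. After flipping Y the toolpath is (111.247,14.916) → (255.329,64.951).

Shape 2 is a circle drawn with `<circle>`. Its stroke #008000 means engrave at S352, F3871. After flipping Y the toolpath is (189.799,26.924) → (178.202,47.011) → (155.008,47.011) → (143.411,26.924) → (155.008,6.837) → (178.202,6.837) → (189.799,26.924), returning to the start.

Shape 3 is a rectangle drawn with `<path>`. Its stroke #008000 means engrave at S352, F3871. After flipping Y the toolpath is (35.749,68.847) → (109.241,68.847) → (109.241,37.343) → (35.749,37.343) → (35.749,68.847), returning to the start.

Shape 4 is a quadratic bezier drawn with `<path>`. Its stroke #ff0000 means score at S491, F2607. After flipping Y the toolpath is (51.559,66.751) → (71.092,52.715) → (102.914,42.169) → (147.023,35.112).

G21
G90
G0 X111.247 Y14.916
M3 S491
G1 X255.329 Y64.951 F2607
M5
G0 X189.799 Y26.924
M3 S352
G1 X178.202 Y47.011 F3871
G1 X155.008 Y47.011
G1 X143.411 Y26.924
G1 X155.008 Y6.837
G1 X178.202 Y6.837
G1 X189.799 Y26.924
M5
G0 X35.749 Y68.847
M3 S352
G1 X109.241 Y68.847 F3871
G1 X109.241 Y37.343
G1 X35.749 Y37.343
G1 X35.749 Y68.847
M5
G0 X51.559 Y66.751
M3 S491
G1 X71.092 Y52.715 F2607
G1 X102.914 Y42.169
G1 X147.023 Y35.112
M5
G0 X0.000 Y0.000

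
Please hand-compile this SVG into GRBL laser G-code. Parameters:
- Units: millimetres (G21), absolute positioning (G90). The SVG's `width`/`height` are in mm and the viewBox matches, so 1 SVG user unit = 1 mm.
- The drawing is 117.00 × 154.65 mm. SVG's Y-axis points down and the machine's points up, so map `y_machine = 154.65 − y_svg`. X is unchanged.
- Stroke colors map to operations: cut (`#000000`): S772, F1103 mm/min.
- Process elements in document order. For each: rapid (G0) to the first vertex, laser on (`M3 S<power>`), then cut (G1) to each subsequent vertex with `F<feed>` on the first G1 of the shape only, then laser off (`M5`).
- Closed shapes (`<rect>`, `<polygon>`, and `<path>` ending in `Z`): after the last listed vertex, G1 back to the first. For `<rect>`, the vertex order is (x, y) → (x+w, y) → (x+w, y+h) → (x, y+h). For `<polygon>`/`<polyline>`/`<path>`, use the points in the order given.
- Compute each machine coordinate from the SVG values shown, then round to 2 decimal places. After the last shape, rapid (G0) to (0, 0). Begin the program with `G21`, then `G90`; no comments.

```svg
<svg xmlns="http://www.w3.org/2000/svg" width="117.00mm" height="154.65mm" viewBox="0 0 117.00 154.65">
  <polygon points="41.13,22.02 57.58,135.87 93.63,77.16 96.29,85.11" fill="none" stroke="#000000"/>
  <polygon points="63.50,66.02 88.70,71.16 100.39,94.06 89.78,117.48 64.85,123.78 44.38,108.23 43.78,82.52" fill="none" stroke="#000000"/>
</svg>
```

viewBox `0 0 117.00 154.65` with mm width/height → 1 unit = 1 mm. Flip: y_m = 154.65 − y_svg.

**Shape 1** — `<polygon>` closed polygon, stroke `#000000` → cut (S772, F1103). Machine vertices: (41.13,132.63) → (57.58,18.78) → (93.63,77.49) → (96.29,69.54) → (41.13,132.63). Closed: final G1 returns to the first vertex.

**Shape 2** — `<polygon>` regular polygon, stroke `#000000` → cut (S772, F1103). Machine vertices: (63.50,88.63) → (88.70,83.49) → (100.39,60.59) → (89.78,37.17) → (64.85,30.87) → (44.38,46.42) → (43.78,72.13) → (63.50,88.63). Closed: final G1 returns to the first vertex.

G21
G90
G0 X41.13 Y132.63
M3 S772
G1 X57.58 Y18.78 F1103
G1 X93.63 Y77.49
G1 X96.29 Y69.54
G1 X41.13 Y132.63
M5
G0 X63.50 Y88.63
M3 S772
G1 X88.70 Y83.49 F1103
G1 X100.39 Y60.59
G1 X89.78 Y37.17
G1 X64.85 Y30.87
G1 X44.38 Y46.42
G1 X43.78 Y72.13
G1 X63.50 Y88.63
M5
G0 X0.00 Y0.00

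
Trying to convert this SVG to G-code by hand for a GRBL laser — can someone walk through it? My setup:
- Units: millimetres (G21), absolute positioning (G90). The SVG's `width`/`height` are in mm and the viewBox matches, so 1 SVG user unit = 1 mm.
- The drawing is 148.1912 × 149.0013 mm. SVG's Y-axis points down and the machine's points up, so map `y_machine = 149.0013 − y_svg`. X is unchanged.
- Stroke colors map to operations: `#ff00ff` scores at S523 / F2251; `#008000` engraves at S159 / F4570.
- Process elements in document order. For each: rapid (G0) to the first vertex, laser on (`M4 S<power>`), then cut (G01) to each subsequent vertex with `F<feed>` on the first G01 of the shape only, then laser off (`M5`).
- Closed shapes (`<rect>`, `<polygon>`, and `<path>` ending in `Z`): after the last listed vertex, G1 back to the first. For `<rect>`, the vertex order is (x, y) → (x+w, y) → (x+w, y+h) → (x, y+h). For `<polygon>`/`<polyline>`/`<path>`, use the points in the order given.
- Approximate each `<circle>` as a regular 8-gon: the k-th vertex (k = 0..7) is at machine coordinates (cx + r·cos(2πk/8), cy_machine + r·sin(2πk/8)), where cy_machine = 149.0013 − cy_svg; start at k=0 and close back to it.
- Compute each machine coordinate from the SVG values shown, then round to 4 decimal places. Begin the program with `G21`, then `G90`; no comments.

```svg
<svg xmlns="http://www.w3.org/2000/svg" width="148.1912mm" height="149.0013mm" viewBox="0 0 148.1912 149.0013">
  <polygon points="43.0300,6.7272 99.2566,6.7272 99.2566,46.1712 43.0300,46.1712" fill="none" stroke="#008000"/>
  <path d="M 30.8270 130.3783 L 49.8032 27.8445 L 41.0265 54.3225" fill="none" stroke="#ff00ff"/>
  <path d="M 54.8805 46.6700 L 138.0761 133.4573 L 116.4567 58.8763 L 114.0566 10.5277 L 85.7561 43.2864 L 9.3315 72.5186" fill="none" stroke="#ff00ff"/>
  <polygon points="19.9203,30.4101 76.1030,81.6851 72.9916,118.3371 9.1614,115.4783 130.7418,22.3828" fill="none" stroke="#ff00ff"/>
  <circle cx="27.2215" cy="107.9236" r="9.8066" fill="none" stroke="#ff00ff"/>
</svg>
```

G21
G90
G0 X43.0300 Y142.2741
M4 S159
G01 X99.2566 Y142.2741 F4570
G01 X99.2566 Y102.8301
G01 X43.0300 Y102.8301
G01 X43.0300 Y142.2741
M5
G0 X30.8270 Y18.6230
M4 S523
G01 X49.8032 Y121.1568 F2251
G01 X41.0265 Y94.6788
M5
G0 X54.8805 Y102.3313
M4 S523
G01 X138.0761 Y15.5440 F2251
G01 X116.4567 Y90.1250
G01 X114.0566 Y138.4736
G01 X85.7561 Y105.7149
G01 X9.3315 Y76.4827
M5
G0 X19.9203 Y118.5912
M4 S523
G01 X76.1030 Y67.3162 F2251
G01 X72.9916 Y30.6642
G01 X9.1614 Y33.5230
G01 X130.7418 Y126.6185
G01 X19.9203 Y118.5912
M5
G0 X37.0281 Y41.0777
M4 S523
G01 X34.1558 Y48.0120 F2251
G01 X27.2215 Y50.8843
G01 X20.2872 Y48.0120
G01 X17.4149 Y41.0777
G01 X20.2872 Y34.1434
G01 X27.2215 Y31.2711
G01 X34.1558 Y34.1434
G01 X37.0281 Y41.0777
M5

1 u = 1 mm; y_m = 149.0013 − y.

[1] `<polygon>` rectangle, #008000→engrave S159 F4570: (43.0300,142.2741) → (99.2566,142.2741) → (99.2566,102.8301) → (43.0300,102.8301) → (43.0300,142.2741) (closed)

[2] `<path>` open polyline, #ff00ff→score S523 F2251: (30.8270,18.6230) → (49.8032,121.1568) → (41.0265,94.6788)

[3] `<path>` open polyline, #ff00ff→score S523 F2251: (54.8805,102.3313) → (138.0761,15.5440) → (116.4567,90.1250) → (114.0566,138.4736) → (85.7561,105.7149) → (9.3315,76.4827)

[4] `<polygon>` closed polygon, #ff00ff→score S523 F2251: (19.9203,118.5912) → (76.1030,67.3162) → (72.9916,30.6642) → (9.1614,33.5230) → (130.7418,126.6185) → (19.9203,118.5912) (closed)

[5] `<circle>` circle, #ff00ff→score S523 F2251: (37.0281,41.0777) → (34.1558,48.0120) → (27.2215,50.8843) → (20.2872,48.0120) → (17.4149,41.0777) → (20.2872,34.1434) → (27.2215,31.2711) → (34.1558,34.1434) → (37.0281,41.0777) (closed)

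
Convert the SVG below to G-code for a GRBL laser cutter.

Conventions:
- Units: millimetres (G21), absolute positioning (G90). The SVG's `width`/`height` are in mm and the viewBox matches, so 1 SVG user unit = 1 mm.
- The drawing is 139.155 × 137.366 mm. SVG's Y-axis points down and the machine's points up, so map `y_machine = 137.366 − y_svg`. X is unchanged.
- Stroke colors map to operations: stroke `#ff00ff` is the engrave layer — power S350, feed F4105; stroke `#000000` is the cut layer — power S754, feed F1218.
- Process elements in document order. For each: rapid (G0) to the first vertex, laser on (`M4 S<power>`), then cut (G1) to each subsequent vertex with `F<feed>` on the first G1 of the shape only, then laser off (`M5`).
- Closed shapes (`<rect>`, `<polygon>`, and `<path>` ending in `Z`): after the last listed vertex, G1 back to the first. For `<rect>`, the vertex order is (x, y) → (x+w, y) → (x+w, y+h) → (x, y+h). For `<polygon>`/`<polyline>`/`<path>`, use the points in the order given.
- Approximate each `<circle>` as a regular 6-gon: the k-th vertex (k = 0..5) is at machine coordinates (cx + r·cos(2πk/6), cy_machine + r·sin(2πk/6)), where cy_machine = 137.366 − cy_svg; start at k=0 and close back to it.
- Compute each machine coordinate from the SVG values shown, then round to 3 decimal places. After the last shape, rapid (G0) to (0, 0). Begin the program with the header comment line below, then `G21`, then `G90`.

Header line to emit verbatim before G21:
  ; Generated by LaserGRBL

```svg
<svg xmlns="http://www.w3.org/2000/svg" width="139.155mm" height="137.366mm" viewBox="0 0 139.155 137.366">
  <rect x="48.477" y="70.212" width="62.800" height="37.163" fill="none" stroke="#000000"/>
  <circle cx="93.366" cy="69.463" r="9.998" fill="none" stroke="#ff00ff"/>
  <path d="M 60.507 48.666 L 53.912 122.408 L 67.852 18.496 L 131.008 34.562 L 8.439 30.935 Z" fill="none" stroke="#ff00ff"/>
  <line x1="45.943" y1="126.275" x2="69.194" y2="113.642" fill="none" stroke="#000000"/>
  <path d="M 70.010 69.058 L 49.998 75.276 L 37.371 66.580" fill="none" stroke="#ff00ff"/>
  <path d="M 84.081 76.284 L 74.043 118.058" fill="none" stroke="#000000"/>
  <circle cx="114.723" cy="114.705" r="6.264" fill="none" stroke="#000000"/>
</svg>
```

1 u = 1 mm; y_m = 137.366 − y.

[1] `<rect>` rectangle, #000000→cut S754 F1218: (48.477,67.154) → (111.277,67.154) → (111.277,29.991) → (48.477,29.991) → (48.477,67.154) (closed)

[2] `<circle>` circle, #ff00ff→engrave S350 F4105: (103.364,67.903) → (98.365,76.562) → (88.367,76.562) → (83.368,67.903) → (88.367,59.244) → (98.365,59.244) → (103.364,67.903) (closed)

[3] `<path>` closed polygon, #ff00ff→engrave S350 F4105: (60.507,88.700) → (53.912,14.958) → (67.852,118.870) → (131.008,102.804) → (8.439,106.431) → (60.507,88.700) (closed)

[4] `<line>` line segment, #000000→cut S754 F1218: (45.943,11.091) → (69.194,23.724)

[5] `<path>` open polyline, #ff00ff→engrave S350 F4105: (70.010,68.308) → (49.998,62.090) → (37.371,70.786)

[6] `<path>` line segment, #000000→cut S754 F1218: (84.081,61.082) → (74.043,19.308)

[7] `<circle>` circle, #000000→cut S754 F1218: (120.987,22.661) → (117.855,28.086) → (111.591,28.086) → (108.459,22.661) → (111.591,17.236) → (117.855,17.236) → (120.987,22.661) (closed)

; Generated by LaserGRBL
G21
G90
G0 X48.477 Y67.154
M4 S754
G1 X111.277 Y67.154 F1218
G1 X111.277 Y29.991
G1 X48.477 Y29.991
G1 X48.477 Y67.154
M5
G0 X103.364 Y67.903
M4 S350
G1 X98.365 Y76.562 F4105
G1 X88.367 Y76.562
G1 X83.368 Y67.903
G1 X88.367 Y59.244
G1 X98.365 Y59.244
G1 X103.364 Y67.903
M5
G0 X60.507 Y88.700
M4 S350
G1 X53.912 Y14.958 F4105
G1 X67.852 Y118.870
G1 X131.008 Y102.804
G1 X8.439 Y106.431
G1 X60.507 Y88.700
M5
G0 X45.943 Y11.091
M4 S754
G1 X69.194 Y23.724 F1218
M5
G0 X70.010 Y68.308
M4 S350
G1 X49.998 Y62.090 F4105
G1 X37.371 Y70.786
M5
G0 X84.081 Y61.082
M4 S754
G1 X74.043 Y19.308 F1218
M5
G0 X120.987 Y22.661
M4 S754
G1 X117.855 Y28.086 F1218
G1 X111.591 Y28.086
G1 X108.459 Y22.661
G1 X111.591 Y17.236
G1 X117.855 Y17.236
G1 X120.987 Y22.661
M5
G0 X0.000 Y0.000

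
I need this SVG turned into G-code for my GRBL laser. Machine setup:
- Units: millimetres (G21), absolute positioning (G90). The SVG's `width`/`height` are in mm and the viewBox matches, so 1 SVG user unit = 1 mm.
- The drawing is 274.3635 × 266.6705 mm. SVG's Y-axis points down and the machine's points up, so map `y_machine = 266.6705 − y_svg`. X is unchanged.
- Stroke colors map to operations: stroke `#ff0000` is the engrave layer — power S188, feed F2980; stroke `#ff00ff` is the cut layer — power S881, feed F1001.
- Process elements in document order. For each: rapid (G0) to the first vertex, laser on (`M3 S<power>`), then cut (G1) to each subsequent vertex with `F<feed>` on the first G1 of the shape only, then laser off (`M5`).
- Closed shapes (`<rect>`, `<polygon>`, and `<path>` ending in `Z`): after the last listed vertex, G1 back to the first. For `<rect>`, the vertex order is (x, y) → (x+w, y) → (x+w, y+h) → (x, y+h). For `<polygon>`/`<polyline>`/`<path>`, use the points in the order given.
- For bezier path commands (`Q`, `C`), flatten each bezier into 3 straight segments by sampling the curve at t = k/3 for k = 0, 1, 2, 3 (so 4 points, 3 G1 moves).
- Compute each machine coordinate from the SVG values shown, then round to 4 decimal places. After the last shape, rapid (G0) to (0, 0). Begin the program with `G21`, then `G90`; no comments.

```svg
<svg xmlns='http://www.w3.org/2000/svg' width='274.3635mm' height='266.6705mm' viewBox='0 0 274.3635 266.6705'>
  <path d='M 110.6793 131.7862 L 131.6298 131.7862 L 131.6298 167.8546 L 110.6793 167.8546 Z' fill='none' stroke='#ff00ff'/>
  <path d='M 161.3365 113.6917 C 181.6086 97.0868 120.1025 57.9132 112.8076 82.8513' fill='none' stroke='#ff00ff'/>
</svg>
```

1 u = 1 mm; y_m = 266.6705 − y.

[1] `<path>` rectangle, #ff00ff→cut S881 F1001: (110.6793,134.8843) → (131.6298,134.8843) → (131.6298,98.8159) → (110.6793,98.8159) → (110.6793,134.8843) (closed)

[2] `<path>` cubic bezier, #ff00ff→cut S881 F1001: (161.3365,152.9788) → (159.3858,173.8962) → (133.1363,190.5971) → (112.8076,183.8192)

G21
G90
G0 X110.6793 Y134.8843
M3 S881
G1 X131.6298 Y134.8843 F1001
G1 X131.6298 Y98.8159
G1 X110.6793 Y98.8159
G1 X110.6793 Y134.8843
M5
G0 X161.3365 Y152.9788
M3 S881
G1 X159.3858 Y173.8962 F1001
G1 X133.1363 Y190.5971
G1 X112.8076 Y183.8192
M5
G0 X0.0000 Y0.0000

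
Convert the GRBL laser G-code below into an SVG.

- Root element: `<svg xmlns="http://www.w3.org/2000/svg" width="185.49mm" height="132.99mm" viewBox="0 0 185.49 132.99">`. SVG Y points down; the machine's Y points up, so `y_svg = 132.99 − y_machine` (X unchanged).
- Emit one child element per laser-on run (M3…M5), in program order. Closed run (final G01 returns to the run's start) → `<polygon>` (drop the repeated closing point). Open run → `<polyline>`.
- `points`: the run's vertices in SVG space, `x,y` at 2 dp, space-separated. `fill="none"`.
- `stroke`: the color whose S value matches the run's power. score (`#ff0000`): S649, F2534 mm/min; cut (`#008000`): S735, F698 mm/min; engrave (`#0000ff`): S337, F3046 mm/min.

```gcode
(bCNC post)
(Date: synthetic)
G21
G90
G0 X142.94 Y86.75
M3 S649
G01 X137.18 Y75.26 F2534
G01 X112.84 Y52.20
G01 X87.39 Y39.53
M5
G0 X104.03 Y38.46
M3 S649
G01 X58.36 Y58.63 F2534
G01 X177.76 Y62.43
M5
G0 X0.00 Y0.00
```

y_svg = 132.99 − y_m. Every run uses S649, so all elements get stroke `#ff0000` (score).

[1] open run; points: 142.94,46.24 137.18,57.73 112.84,80.79 87.39,93.46

[2] open run; points: 104.03,94.53 58.36,74.36 177.76,70.56

<svg xmlns="http://www.w3.org/2000/svg" width="185.49mm" height="132.99mm" viewBox="0 0 185.49 132.99">
  <polyline points="142.94,46.24 137.18,57.73 112.84,80.79 87.39,93.46" fill="none" stroke="#ff0000"/>
  <polyline points="104.03,94.53 58.36,74.36 177.76,70.56" fill="none" stroke="#ff0000"/>
</svg>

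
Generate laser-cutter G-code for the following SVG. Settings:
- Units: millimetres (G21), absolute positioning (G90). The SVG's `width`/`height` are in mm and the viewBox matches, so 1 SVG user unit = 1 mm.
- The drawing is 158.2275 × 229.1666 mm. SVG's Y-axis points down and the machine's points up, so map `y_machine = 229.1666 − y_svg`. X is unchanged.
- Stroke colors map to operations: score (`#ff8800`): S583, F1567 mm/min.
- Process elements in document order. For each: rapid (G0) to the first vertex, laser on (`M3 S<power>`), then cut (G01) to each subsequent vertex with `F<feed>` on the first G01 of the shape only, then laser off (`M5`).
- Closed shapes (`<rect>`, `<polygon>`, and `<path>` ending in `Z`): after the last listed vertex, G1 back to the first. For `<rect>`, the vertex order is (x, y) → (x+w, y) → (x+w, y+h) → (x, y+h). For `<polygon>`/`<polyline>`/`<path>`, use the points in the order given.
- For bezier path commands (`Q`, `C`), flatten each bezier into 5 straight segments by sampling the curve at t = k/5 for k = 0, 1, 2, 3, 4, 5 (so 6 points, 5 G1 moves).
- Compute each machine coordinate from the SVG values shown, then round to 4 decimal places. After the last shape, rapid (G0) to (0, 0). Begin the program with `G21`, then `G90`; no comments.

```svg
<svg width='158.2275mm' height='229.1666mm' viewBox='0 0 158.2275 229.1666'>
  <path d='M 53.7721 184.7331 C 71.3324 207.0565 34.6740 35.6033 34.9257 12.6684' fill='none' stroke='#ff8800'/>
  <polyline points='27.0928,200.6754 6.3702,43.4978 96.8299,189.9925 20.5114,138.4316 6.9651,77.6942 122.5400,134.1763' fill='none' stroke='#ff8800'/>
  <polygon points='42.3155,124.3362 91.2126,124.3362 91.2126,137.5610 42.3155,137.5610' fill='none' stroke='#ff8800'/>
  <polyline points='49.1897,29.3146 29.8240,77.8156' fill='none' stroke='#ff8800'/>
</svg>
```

Since the viewBox matches the mm dimensions, user units are millimetres directly. The only transform is the Y-flip y_m = 229.1666 − y_svg.

Shape 1 is a cubic bezier drawn with `<path>`. Its stroke #ff8800 means score at S583, F1567. After flipping Y the toolpath is (53.7721,44.4335) → (58.5311,51.5543) → (54.6517,88.7513) → (46.5083,139.5944) → (38.4749,187.6534) → (34.9257,216.4982).

Shape 2 is a open polyline drawn with `<polyline>`. Its stroke #ff8800 means score at S583, F1567. After flipping Y the toolpath is (27.0928,28.4912) → (6.3702,185.6688) → (96.8299,39.1741) → (20.5114,90.7350) → (6.9651,151.4724) → (122.5400,94.9903).

Shape 3 is a rectangle drawn with `<polygon>`. Its stroke #ff8800 means score at S583, F1567. After flipping Y the toolpath is (42.3155,104.8304) → (91.2126,104.8304) → (91.2126,91.6056) → (42.3155,91.6056) → (42.3155,104.8304), returning to the start.

Shape 4 is a line segment drawn with `<polyline>`. Its stroke #ff8800 means score at S583, F1567. After flipping Y the toolpath is (49.1897,199.8520) → (29.8240,151.3510).

G21
G90
G0 X53.7721 Y44.4335
M3 S583
G01 X58.5311 Y51.5543 F1567
G01 X54.6517 Y88.7513
G01 X46.5083 Y139.5944
G01 X38.4749 Y187.6534
G01 X34.9257 Y216.4982
M5
G0 X27.0928 Y28.4912
M3 S583
G01 X6.3702 Y185.6688 F1567
G01 X96.8299 Y39.1741
G01 X20.5114 Y90.7350
G01 X6.9651 Y151.4724
G01 X122.5400 Y94.9903
M5
G0 X42.3155 Y104.8304
M3 S583
G01 X91.2126 Y104.8304 F1567
G01 X91.2126 Y91.6056
G01 X42.3155 Y91.6056
G01 X42.3155 Y104.8304
M5
G0 X49.1897 Y199.8520
M3 S583
G01 X29.8240 Y151.3510 F1567
M5
G0 X0.0000 Y0.0000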